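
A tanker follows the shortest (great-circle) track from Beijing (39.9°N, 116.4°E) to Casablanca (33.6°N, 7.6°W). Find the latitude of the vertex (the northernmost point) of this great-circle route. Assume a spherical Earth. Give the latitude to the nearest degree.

The great circle lies in the plane with unit normal n̂ = (p₁ × p₂)/|p₁ × p₂|.
Here n̂_z ≈ -0.530; the vertex latitude is φ_max = arccos|n̂_z| ≈ 58.0°.
Check via Clairaut: cos φ_max = |cos φ₁| · sin C = cos(39.9°)·sin(43.7°) ≈ 0.530, again giving ≈ 58.0°.

≈ 58°N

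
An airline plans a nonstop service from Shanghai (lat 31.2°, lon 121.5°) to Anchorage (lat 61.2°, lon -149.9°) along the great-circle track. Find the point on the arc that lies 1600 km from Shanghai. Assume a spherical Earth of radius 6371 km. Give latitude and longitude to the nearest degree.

≈ lat 43°, lon 132°

Convert each endpoint to a unit vector on the sphere (x = cos φ cos λ, y = cos φ sin λ, z = sin φ).
The central angle between the endpoints is δ = arccos(p₁·p₂) ≈ 1.088 rad (62.4°). The total great-circle distance is δ·R ≈ 1.088 × 6371 ≈ 6933 km, so the target fraction is f = 1600/6933 ≈ 0.231.
Interpolate at f ≈ 0.231 with slerp weights a = sin((1−f)δ)/sin δ ≈ 0.838, b = sin(fδ)/sin δ ≈ 0.281.
p = a·p₁ + b·p₂ ≈ (-0.492, 0.544, 0.680); φ = arcsin(p_z) ≈ 42.86°, λ = atan2(p_y, p_x) ≈ 132.12°.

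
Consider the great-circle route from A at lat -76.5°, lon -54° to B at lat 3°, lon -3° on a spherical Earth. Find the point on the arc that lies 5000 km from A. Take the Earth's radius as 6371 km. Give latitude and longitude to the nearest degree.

The haversine formula gives a central angle δ ≈ 1.475 rad (84.5°) between the endpoints. The total great-circle distance is δ·R ≈ 1.475 × 6371 ≈ 9396 km, so the target fraction is f = 5000/9396 ≈ 0.532.
Interpolate at f ≈ 0.532 with slerp weights a = sin((1−f)δ)/sin δ ≈ 0.639, b = sin(fδ)/sin δ ≈ 0.710.
p = a·p₁ + b·p₂ ≈ (0.796, -0.158, -0.585); φ = arcsin(p_z) ≈ -35.78°, λ = atan2(p_y, p_x) ≈ -11.22°.

≈ lat -36°, lon -11°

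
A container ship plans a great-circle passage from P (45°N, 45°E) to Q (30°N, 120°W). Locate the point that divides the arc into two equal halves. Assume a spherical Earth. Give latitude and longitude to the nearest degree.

Write both endpoints as unit vectors p₁, p₂ with components (cos φ cos λ, cos φ sin λ, sin φ).
The central angle between the endpoints is δ = arccos(p₁·p₂) ≈ 1.811 rad (103.8°).
Interpolate at f = 1/2 with slerp weights a = sin((1−f)δ)/sin δ ≈ 0.810, b = sin(fδ)/sin δ ≈ 0.810.
p = a·p₁ + b·p₂ ≈ (0.054, -0.203, 0.978); φ = arcsin(p_z) ≈ 77.90°, λ = atan2(p_y, p_x) ≈ -75.00°.

≈ (78°N, 75°W)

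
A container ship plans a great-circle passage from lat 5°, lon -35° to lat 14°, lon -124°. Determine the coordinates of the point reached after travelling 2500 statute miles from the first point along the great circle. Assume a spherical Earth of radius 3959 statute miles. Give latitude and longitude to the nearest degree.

The haversine formula gives a central angle δ ≈ 1.533 rad (87.8°) between the endpoints. The total great-circle distance is δ·R ≈ 1.533 × 3959 ≈ 6068 mi, so the target fraction is f = 2500/6068 ≈ 0.412.
Interpolate at f ≈ 0.412 with slerp weights a = sin((1−f)δ)/sin δ ≈ 0.785, b = sin(fδ)/sin δ ≈ 0.591.
p = a·p₁ + b·p₂ ≈ (0.320, -0.924, 0.211); φ = arcsin(p_z) ≈ 12.20°, λ = atan2(p_y, p_x) ≈ -70.90°.

≈ lat 12°, lon -71°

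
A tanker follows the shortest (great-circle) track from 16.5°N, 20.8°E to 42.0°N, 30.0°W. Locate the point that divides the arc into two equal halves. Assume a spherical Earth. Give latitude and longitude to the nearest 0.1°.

The haversine formula gives a central angle δ ≈ 0.876 rad (50.2°) between the endpoints.
Interpolate at f = 1/2 with slerp weights a = sin((1−f)δ)/sin δ ≈ 0.552, b = sin(fδ)/sin δ ≈ 0.552.
p = a·p₁ + b·p₂ ≈ (0.850, -0.017, 0.526); φ = arcsin(p_z) ≈ 31.75°, λ = atan2(p_y, p_x) ≈ -1.16°.

≈ 31.8°N, 1.2°W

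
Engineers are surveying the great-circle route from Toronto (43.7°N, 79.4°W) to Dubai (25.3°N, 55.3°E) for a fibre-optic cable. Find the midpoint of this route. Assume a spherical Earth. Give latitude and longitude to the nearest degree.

Convert each endpoint to a unit vector on the sphere (x = cos φ cos λ, y = cos φ sin λ, z = sin φ).
The central angle between the endpoints is δ = arccos(p₁·p₂) ≈ 1.736 rad (99.5°).
Interpolate at f = 1/2 with slerp weights a = sin((1−f)δ)/sin δ ≈ 0.774, b = sin(fδ)/sin δ ≈ 0.774.
p = a·p₁ + b·p₂ ≈ (0.501, 0.025, 0.865); φ = arcsin(p_z) ≈ 59.89°, λ = atan2(p_y, p_x) ≈ 2.89°.

≈ (60°N, 3°E)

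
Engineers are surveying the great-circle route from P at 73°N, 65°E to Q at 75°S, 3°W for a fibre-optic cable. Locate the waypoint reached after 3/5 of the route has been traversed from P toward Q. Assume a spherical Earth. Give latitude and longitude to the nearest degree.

Convert each endpoint to a unit vector on the sphere (x = cos φ cos λ, y = cos φ sin λ, z = sin φ).
The central angle between the endpoints is δ = arccos(p₁·p₂) ≈ 2.680 rad (153.6°).
Interpolate at f = 3/5 with slerp weights a = sin((1−f)δ)/sin δ ≈ 1.972, b = sin(fδ)/sin δ ≈ 2.244.
p = a·p₁ + b·p₂ ≈ (0.824, 0.492, -0.282); φ = arcsin(p_z) ≈ -16.36°, λ = atan2(p_y, p_x) ≈ 30.86°.

≈ 16°S, 31°E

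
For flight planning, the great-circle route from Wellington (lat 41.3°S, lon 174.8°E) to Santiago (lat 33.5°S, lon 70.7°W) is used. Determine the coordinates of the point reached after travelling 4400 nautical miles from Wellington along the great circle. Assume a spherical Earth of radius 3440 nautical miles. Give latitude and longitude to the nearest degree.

Write both endpoints as unit vectors p₁, p₂ with components (cos φ cos λ, cos φ sin λ, sin φ).
The central angle between the endpoints is δ = arccos(p₁·p₂) ≈ 1.466 rad (84.0°). The total great-circle distance is δ·R ≈ 1.466 × 3440 ≈ 5043 nmi, so the target fraction is f = 4400/5043 ≈ 0.872.
Interpolate at f ≈ 0.872 with slerp weights a = sin((1−f)δ)/sin δ ≈ 0.187, b = sin(fδ)/sin δ ≈ 0.963.
p = a·p₁ + b·p₂ ≈ (0.126, -0.745, -0.655); φ = arcsin(p_z) ≈ -40.91°, λ = atan2(p_y, p_x) ≈ -80.44°.

≈ lat 41°S, lon 80°W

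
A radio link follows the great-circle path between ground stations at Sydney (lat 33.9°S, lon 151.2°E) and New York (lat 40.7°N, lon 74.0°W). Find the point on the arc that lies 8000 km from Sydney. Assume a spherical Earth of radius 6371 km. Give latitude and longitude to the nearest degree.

≈ lat 9°N, lon 148°W

Write both endpoints as unit vectors p₁, p₂ with components (cos φ cos λ, cos φ sin λ, sin φ).
The central angle between the endpoints is δ = arccos(p₁·p₂) ≈ 2.510 rad (143.8°). The total great-circle distance is δ·R ≈ 2.510 × 6371 ≈ 15991 km, so the target fraction is f = 8000/15991 ≈ 0.500.
Interpolate at f ≈ 0.500 with slerp weights a = sin((1−f)δ)/sin δ ≈ 1.610, b = sin(fδ)/sin δ ≈ 1.610.
p = a·p₁ + b·p₂ ≈ (-0.834, -0.530, 0.152); φ = arcsin(p_z) ≈ 8.76°, λ = atan2(p_y, p_x) ≈ -147.58°.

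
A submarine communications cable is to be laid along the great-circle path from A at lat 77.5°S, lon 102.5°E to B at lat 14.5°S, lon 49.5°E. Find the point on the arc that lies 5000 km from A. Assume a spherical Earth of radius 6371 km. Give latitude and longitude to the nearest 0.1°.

≈ lat 37.3°S, lon 54.8°E

Convert each endpoint to a unit vector on the sphere (x = cos φ cos λ, y = cos φ sin λ, z = sin φ).
The central angle between the endpoints is δ = arccos(p₁·p₂) ≈ 1.191 rad (68.3°). The total great-circle distance is δ·R ≈ 1.191 × 6371 ≈ 7589 km, so the target fraction is f = 5000/7589 ≈ 0.659.
Interpolate at f ≈ 0.659 with slerp weights a = sin((1−f)δ)/sin δ ≈ 0.426, b = sin(fδ)/sin δ ≈ 0.761.
p = a·p₁ + b·p₂ ≈ (0.458, 0.650, -0.606); φ = arcsin(p_z) ≈ -37.30°, λ = atan2(p_y, p_x) ≈ 54.81°.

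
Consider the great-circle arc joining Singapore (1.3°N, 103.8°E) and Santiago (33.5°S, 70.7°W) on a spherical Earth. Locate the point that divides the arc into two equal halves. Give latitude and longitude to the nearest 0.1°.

Write both endpoints as unit vectors p₁, p₂ with components (cos φ cos λ, cos φ sin λ, sin φ).
The central angle between the endpoints is δ = arccos(p₁·p₂) ≈ 2.572 rad (147.4°).
Interpolate at f = 1/2 with slerp weights a = sin((1−f)δ)/sin δ ≈ 1.781, b = sin(fδ)/sin δ ≈ 1.781.
p = a·p₁ + b·p₂ ≈ (0.066, 0.327, -0.943); φ = arcsin(p_z) ≈ -70.48°, λ = atan2(p_y, p_x) ≈ 78.58°.

≈ (70.5°S, 78.6°E)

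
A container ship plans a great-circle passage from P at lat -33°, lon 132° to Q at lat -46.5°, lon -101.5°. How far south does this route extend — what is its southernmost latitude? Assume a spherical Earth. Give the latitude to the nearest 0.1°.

The great circle lies in the plane with unit normal n̂ = (p₁ × p₂)/|p₁ × p₂|.
Here n̂_z ≈ +0.465; the vertex latitude is φ_max = arccos|n̂_z| ≈ 62.3°.
Check via Clairaut: cos φ_max = |cos φ₁| · sin C = cos(33.0°)·sin(146.4°) ≈ 0.465, again giving ≈ 62.3°.

≈ -62.3°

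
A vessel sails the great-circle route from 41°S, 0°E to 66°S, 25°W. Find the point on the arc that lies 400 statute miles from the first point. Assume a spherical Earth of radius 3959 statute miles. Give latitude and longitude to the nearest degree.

≈ 46°S, 3°W

Write both endpoints as unit vectors p₁, p₂ with components (cos φ cos λ, cos φ sin λ, sin φ).
The central angle between the endpoints is δ = arccos(p₁·p₂) ≈ 0.500 rad (28.7°). The total great-circle distance is δ·R ≈ 0.500 × 3959 ≈ 1980 mi, so the target fraction is f = 400/1980 ≈ 0.202.
Interpolate at f ≈ 0.202 with slerp weights a = sin((1−f)δ)/sin δ ≈ 0.810, b = sin(fδ)/sin δ ≈ 0.210.
p = a·p₁ + b·p₂ ≈ (0.689, -0.036, -0.724); φ = arcsin(p_z) ≈ -46.37°, λ = atan2(p_y, p_x) ≈ -3.00°.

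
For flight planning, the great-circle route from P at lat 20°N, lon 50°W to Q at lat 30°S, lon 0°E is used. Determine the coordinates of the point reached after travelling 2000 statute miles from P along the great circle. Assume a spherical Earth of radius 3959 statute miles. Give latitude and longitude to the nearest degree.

Convert each endpoint to a unit vector on the sphere (x = cos φ cos λ, y = cos φ sin λ, z = sin φ).
The central angle between the endpoints is δ = arccos(p₁·p₂) ≈ 1.211 rad (69.4°). The total great-circle distance is δ·R ≈ 1.211 × 3959 ≈ 4794 mi, so the target fraction is f = 2000/4794 ≈ 0.417.
Interpolate at f ≈ 0.417 with slerp weights a = sin((1−f)δ)/sin δ ≈ 0.693, b = sin(fδ)/sin δ ≈ 0.517.
p = a·p₁ + b·p₂ ≈ (0.866, -0.499, -0.022); φ = arcsin(p_z) ≈ -1.23°, λ = atan2(p_y, p_x) ≈ -29.93°.

≈ lat 1°S, lon 30°W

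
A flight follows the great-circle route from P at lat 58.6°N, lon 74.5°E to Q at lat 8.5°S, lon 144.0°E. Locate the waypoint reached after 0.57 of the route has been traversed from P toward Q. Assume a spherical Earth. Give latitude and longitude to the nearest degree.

≈ lat 24°N, lon 125°E

Write both endpoints as unit vectors p₁, p₂ with components (cos φ cos λ, cos φ sin λ, sin φ).
The central angle between the endpoints is δ = arccos(p₁·p₂) ≈ 1.516 rad (86.9°).
Interpolate at f = 0.57 with slerp weights a = sin((1−f)δ)/sin δ ≈ 0.608, b = sin(fδ)/sin δ ≈ 0.762.
p = a·p₁ + b·p₂ ≈ (-0.525, 0.748, 0.406); φ = arcsin(p_z) ≈ 23.96°, λ = atan2(p_y, p_x) ≈ 125.06°.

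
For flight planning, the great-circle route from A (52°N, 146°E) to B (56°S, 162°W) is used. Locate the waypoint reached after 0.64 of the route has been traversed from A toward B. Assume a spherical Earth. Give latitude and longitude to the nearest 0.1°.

Convert each endpoint to a unit vector on the sphere (x = cos φ cos λ, y = cos φ sin λ, z = sin φ).
The central angle between the endpoints is δ = arccos(p₁·p₂) ≈ 2.028 rad (116.2°).
Interpolate at f = 0.64 with slerp weights a = sin((1−f)δ)/sin δ ≈ 0.743, b = sin(fδ)/sin δ ≈ 1.073.
p = a·p₁ + b·p₂ ≈ (-0.950, 0.070, -0.304); φ = arcsin(p_z) ≈ -17.70°, λ = atan2(p_y, p_x) ≈ 175.76°.

≈ (17.7°S, 175.8°E)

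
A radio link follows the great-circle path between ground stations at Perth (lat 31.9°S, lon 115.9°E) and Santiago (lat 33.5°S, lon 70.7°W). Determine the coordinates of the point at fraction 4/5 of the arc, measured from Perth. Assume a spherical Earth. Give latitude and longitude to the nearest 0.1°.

≈ lat 56.2°S, lon 75.0°W

Write both endpoints as unit vectors p₁, p₂ with components (cos φ cos λ, cos φ sin λ, sin φ).
The central angle between the endpoints is δ = arccos(p₁·p₂) ≈ 1.995 rad (114.3°).
Interpolate at f = 4/5 with slerp weights a = sin((1−f)δ)/sin δ ≈ 0.426, b = sin(fδ)/sin δ ≈ 1.097.
p = a·p₁ + b·p₂ ≈ (0.144, -0.538, -0.831); φ = arcsin(p_z) ≈ -56.17°, λ = atan2(p_y, p_x) ≈ -74.98°.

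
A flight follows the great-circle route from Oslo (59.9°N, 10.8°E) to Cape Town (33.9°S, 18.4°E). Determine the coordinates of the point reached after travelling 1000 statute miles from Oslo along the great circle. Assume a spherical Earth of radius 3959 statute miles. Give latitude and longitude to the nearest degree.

The haversine formula gives a central angle δ ≈ 1.641 rad (94.0°) between the endpoints. The total great-circle distance is δ·R ≈ 1.641 × 3959 ≈ 6496 mi, so the target fraction is f = 1000/6496 ≈ 0.154.
Interpolate at f ≈ 0.154 with slerp weights a = sin((1−f)δ)/sin δ ≈ 0.986, b = sin(fδ)/sin δ ≈ 0.251.
p = a·p₁ + b·p₂ ≈ (0.683, 0.158, 0.713); φ = arcsin(p_z) ≈ 45.49°, λ = atan2(p_y, p_x) ≈ 13.05°.

≈ (45°N, 13°E)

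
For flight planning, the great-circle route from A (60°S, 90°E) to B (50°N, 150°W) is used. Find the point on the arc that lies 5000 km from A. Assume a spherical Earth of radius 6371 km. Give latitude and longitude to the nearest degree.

Write both endpoints as unit vectors p₁, p₂ with components (cos φ cos λ, cos φ sin λ, sin φ).
The central angle between the endpoints is δ = arccos(p₁·p₂) ≈ 2.539 rad (145.5°). The total great-circle distance is δ·R ≈ 2.539 × 6371 ≈ 16179 km, so the target fraction is f = 5000/16179 ≈ 0.309.
Interpolate at f ≈ 0.309 with slerp weights a = sin((1−f)δ)/sin δ ≈ 1.736, b = sin(fδ)/sin δ ≈ 1.248.
p = a·p₁ + b·p₂ ≈ (-0.695, 0.467, -0.547); φ = arcsin(p_z) ≈ -33.19°, λ = atan2(p_y, p_x) ≈ 146.09°.

≈ (33°S, 146°E)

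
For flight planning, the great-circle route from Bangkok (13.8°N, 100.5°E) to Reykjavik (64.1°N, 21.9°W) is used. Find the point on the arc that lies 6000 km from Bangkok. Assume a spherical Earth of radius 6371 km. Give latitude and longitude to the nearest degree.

The haversine formula gives a central angle δ ≈ 1.584 rad (90.7°) between the endpoints. The total great-circle distance is δ·R ≈ 1.584 × 6371 ≈ 10089 km, so the target fraction is f = 6000/10089 ≈ 0.595.
Interpolate at f ≈ 0.595 with slerp weights a = sin((1−f)δ)/sin δ ≈ 0.599, b = sin(fδ)/sin δ ≈ 0.809.
p = a·p₁ + b·p₂ ≈ (0.222, 0.440, 0.870); φ = arcsin(p_z) ≈ 60.49°, λ = atan2(p_y, p_x) ≈ 63.24°.

≈ 60°N, 63°E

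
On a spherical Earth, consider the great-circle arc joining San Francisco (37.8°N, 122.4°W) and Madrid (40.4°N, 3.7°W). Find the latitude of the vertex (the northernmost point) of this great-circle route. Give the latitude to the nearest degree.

≈ 58°N

The great circle lies in the plane with unit normal n̂ = (p₁ × p₂)/|p₁ × p₂|.
Here n̂_z ≈ +0.531; the vertex latitude is φ_max = arccos|n̂_z| ≈ 57.9°.
Check via Clairaut: cos φ_max = |cos φ₁| · sin C = cos(37.8°)·sin(42.2°) ≈ 0.531, again giving ≈ 57.9°.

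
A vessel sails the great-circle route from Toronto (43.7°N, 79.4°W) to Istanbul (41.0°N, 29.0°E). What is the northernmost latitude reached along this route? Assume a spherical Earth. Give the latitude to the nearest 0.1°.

≈ 57.4°N

The great circle lies in the plane with unit normal n̂ = (p₁ × p₂)/|p₁ × p₂|.
Here n̂_z ≈ +0.539; the vertex latitude is φ_max = arccos|n̂_z| ≈ 57.4°.
Check via Clairaut: cos φ_max = |cos φ₁| · sin C = cos(43.7°)·sin(48.3°) ≈ 0.539, again giving ≈ 57.4°.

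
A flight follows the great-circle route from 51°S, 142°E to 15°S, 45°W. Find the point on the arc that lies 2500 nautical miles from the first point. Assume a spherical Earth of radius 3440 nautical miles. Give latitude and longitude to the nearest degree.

≈ 85°S, 102°W

Write both endpoints as unit vectors p₁, p₂ with components (cos φ cos λ, cos φ sin λ, sin φ).
The central angle between the endpoints is δ = arccos(p₁·p₂) ≈ 1.985 rad (113.7°). The total great-circle distance is δ·R ≈ 1.985 × 3440 ≈ 6827 nmi, so the target fraction is f = 2500/6827 ≈ 0.366.
Interpolate at f ≈ 0.366 with slerp weights a = sin((1−f)δ)/sin δ ≈ 1.039, b = sin(fδ)/sin δ ≈ 0.726.
p = a·p₁ + b·p₂ ≈ (-0.020, -0.093, -0.995); φ = arcsin(p_z) ≈ -84.54°, λ = atan2(p_y, p_x) ≈ -101.95°.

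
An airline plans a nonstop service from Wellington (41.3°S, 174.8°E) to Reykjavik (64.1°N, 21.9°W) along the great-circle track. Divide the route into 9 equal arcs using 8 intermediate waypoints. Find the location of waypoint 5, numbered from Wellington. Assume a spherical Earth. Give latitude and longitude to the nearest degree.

≈ 42°N, 161°W

Write both endpoints as unit vectors p₁, p₂ with components (cos φ cos λ, cos φ sin λ, sin φ).
The central angle between the endpoints is δ = arccos(p₁·p₂) ≈ 2.709 rad (155.2°).
Interpolate at f = 5/9 with slerp weights a = sin((1−f)δ)/sin δ ≈ 2.228, b = sin(fδ)/sin δ ≈ 2.382.
p = a·p₁ + b·p₂ ≈ (-0.702, -0.236, 0.672); φ = arcsin(p_z) ≈ 42.22°, λ = atan2(p_y, p_x) ≈ -161.39°.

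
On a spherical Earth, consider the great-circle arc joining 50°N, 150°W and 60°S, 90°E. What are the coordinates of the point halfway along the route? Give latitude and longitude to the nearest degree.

Write both endpoints as unit vectors p₁, p₂ with components (cos φ cos λ, cos φ sin λ, sin φ).
The central angle between the endpoints is δ = arccos(p₁·p₂) ≈ 2.539 rad (145.5°).
Interpolate at f = 1/2 with slerp weights a = sin((1−f)δ)/sin δ ≈ 1.686, b = sin(fδ)/sin δ ≈ 1.686.
p = a·p₁ + b·p₂ ≈ (-0.939, 0.301, -0.169); φ = arcsin(p_z) ≈ -9.70°, λ = atan2(p_y, p_x) ≈ 162.21°.

≈ 10°S, 162°E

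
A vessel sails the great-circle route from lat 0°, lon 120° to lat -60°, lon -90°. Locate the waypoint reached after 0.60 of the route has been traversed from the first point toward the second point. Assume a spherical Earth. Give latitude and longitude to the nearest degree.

Write both endpoints as unit vectors p₁, p₂ with components (cos φ cos λ, cos φ sin λ, sin φ).
The central angle between the endpoints is δ = arccos(p₁·p₂) ≈ 2.019 rad (115.7°).
Interpolate at f = 0.60 with slerp weights a = sin((1−f)δ)/sin δ ≈ 0.802, b = sin(fδ)/sin δ ≈ 1.038.
p = a·p₁ + b·p₂ ≈ (-0.401, 0.175, -0.899); φ = arcsin(p_z) ≈ -64.07°, λ = atan2(p_y, p_x) ≈ 156.42°.

≈ lat -64°, lon 156°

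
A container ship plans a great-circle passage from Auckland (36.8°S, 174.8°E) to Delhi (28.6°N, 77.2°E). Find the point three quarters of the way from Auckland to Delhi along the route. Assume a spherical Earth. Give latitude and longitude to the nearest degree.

The haversine formula gives a central angle δ ≈ 1.960 rad (112.3°) between the endpoints.
Interpolate at f = 3/4 with slerp weights a = sin((1−f)δ)/sin δ ≈ 0.509, b = sin(fδ)/sin δ ≈ 1.076.
p = a·p₁ + b·p₂ ≈ (-0.197, 0.958, 0.210); φ = arcsin(p_z) ≈ 12.13°, λ = atan2(p_y, p_x) ≈ 101.60°.

≈ 12°N, 102°E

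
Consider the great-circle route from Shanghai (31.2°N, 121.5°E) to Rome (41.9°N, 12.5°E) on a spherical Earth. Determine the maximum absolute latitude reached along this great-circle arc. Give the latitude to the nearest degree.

≈ 53°N

The great circle lies in the plane with unit normal n̂ = (p₁ × p₂)/|p₁ × p₂|.
Here n̂_z ≈ -0.608; the vertex latitude is φ_max = arccos|n̂_z| ≈ 52.6°.
Check via Clairaut: cos φ_max = |cos φ₁| · sin C = cos(31.2°)·sin(45.3°) ≈ 0.608, again giving ≈ 52.6°.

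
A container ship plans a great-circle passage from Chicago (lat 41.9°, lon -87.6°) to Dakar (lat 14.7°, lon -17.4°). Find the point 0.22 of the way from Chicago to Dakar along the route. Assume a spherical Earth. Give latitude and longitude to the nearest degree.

The haversine formula gives a central angle δ ≈ 1.145 rad (65.6°) between the endpoints.
Interpolate at f = 0.22 with slerp weights a = sin((1−f)δ)/sin δ ≈ 0.855, b = sin(fδ)/sin δ ≈ 0.274.
p = a·p₁ + b·p₂ ≈ (0.279, -0.715, 0.641); φ = arcsin(p_z) ≈ 39.84°, λ = atan2(p_y, p_x) ≈ -68.67°.

≈ lat 40°, lon -69°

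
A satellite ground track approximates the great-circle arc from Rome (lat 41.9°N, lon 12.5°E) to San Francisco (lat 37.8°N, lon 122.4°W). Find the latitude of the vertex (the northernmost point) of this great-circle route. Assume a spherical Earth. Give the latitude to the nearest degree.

≈ 65°N

The great circle lies in the plane with unit normal n̂ = (p₁ × p₂)/|p₁ × p₂|.
Here n̂_z ≈ -0.417; the vertex latitude is φ_max = arccos|n̂_z| ≈ 65.4°.
Check via Clairaut: cos φ_max = |cos φ₁| · sin C = cos(41.9°)·sin(34.0°) ≈ 0.417, again giving ≈ 65.4°.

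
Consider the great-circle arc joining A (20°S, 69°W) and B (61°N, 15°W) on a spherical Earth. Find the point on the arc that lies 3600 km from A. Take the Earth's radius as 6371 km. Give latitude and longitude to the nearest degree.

≈ (10°N, 57°W)

The haversine formula gives a central angle δ ≈ 1.602 rad (91.8°) between the endpoints. The total great-circle distance is δ·R ≈ 1.602 × 6371 ≈ 10207 km, so the target fraction is f = 3600/10207 ≈ 0.353.
Interpolate at f ≈ 0.353 with slerp weights a = sin((1−f)δ)/sin δ ≈ 0.861, b = sin(fδ)/sin δ ≈ 0.536.
p = a·p₁ + b·p₂ ≈ (0.541, -0.823, 0.174); φ = arcsin(p_z) ≈ 10.02°, λ = atan2(p_y, p_x) ≈ -56.68°.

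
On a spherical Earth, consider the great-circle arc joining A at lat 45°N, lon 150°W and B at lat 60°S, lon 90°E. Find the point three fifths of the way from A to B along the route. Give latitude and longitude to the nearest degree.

≈ lat 26°S, lon 158°E

Convert each endpoint to a unit vector on the sphere (x = cos φ cos λ, y = cos φ sin λ, z = sin φ).
The central angle between the endpoints is δ = arccos(p₁·p₂) ≈ 2.480 rad (142.1°).
Interpolate at f = 3/5 with slerp weights a = sin((1−f)δ)/sin δ ≈ 1.363, b = sin(fδ)/sin δ ≈ 1.623.
p = a·p₁ + b·p₂ ≈ (-0.835, 0.329, -0.441); φ = arcsin(p_z) ≈ -26.19°, λ = atan2(p_y, p_x) ≈ 158.46°.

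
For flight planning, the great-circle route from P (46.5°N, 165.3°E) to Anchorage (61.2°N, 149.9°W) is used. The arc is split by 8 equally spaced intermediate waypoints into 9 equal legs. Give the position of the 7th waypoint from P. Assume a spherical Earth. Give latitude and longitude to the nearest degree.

≈ (60°N, 163°W)

Convert each endpoint to a unit vector on the sphere (x = cos φ cos λ, y = cos φ sin λ, z = sin φ).
The central angle between the endpoints is δ = arccos(p₁·p₂) ≈ 0.514 rad (29.4°).
Interpolate at f = 7/9 with slerp weights a = sin((1−f)δ)/sin δ ≈ 0.232, b = sin(fδ)/sin δ ≈ 0.792.
p = a·p₁ + b·p₂ ≈ (-0.484, -0.151, 0.862); φ = arcsin(p_z) ≈ 59.52°, λ = atan2(p_y, p_x) ≈ -162.71°.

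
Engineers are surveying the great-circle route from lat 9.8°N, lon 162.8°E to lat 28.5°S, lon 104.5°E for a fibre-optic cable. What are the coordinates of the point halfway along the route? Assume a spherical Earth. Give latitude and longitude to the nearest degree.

The haversine formula gives a central angle δ ≈ 1.188 rad (68.0°) between the endpoints.
Interpolate at f = 1/2 with slerp weights a = sin((1−f)δ)/sin δ ≈ 0.603, b = sin(fδ)/sin δ ≈ 0.603.
p = a·p₁ + b·p₂ ≈ (-0.701, 0.689, -0.185); φ = arcsin(p_z) ≈ -10.67°, λ = atan2(p_y, p_x) ≈ 135.48°.

≈ lat 11°S, lon 135°E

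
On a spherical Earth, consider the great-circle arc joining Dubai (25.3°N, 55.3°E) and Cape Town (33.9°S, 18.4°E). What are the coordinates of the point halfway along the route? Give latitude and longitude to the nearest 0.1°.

Write both endpoints as unit vectors p₁, p₂ with components (cos φ cos λ, cos φ sin λ, sin φ).
The central angle between the endpoints is δ = arccos(p₁·p₂) ≈ 1.201 rad (68.8°).
Interpolate at f = 1/2 with slerp weights a = sin((1−f)δ)/sin δ ≈ 0.606, b = sin(fδ)/sin δ ≈ 0.606.
p = a·p₁ + b·p₂ ≈ (0.789, 0.609, -0.079); φ = arcsin(p_z) ≈ -4.53°, λ = atan2(p_y, p_x) ≈ 37.67°.

≈ 4.5°S, 37.7°E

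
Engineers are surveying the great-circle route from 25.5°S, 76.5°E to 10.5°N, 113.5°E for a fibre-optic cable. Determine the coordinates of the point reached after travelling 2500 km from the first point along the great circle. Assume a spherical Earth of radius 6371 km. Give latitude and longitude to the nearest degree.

≈ 10°S, 94°E

The haversine formula gives a central angle δ ≈ 0.889 rad (50.9°) between the endpoints. The total great-circle distance is δ·R ≈ 0.889 × 6371 ≈ 5663 km, so the target fraction is f = 2500/5663 ≈ 0.441.
Interpolate at f ≈ 0.441 with slerp weights a = sin((1−f)δ)/sin δ ≈ 0.614, b = sin(fδ)/sin δ ≈ 0.493.
p = a·p₁ + b·p₂ ≈ (-0.064, 0.983, -0.174); φ = arcsin(p_z) ≈ -10.04°, λ = atan2(p_y, p_x) ≈ 93.72°.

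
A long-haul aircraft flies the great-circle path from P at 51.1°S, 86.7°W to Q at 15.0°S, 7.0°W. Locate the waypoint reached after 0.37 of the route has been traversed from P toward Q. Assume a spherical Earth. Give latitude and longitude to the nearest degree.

≈ 45°S, 48°W

From cos δ = sin φ₁ sin φ₂ + cos φ₁ cos φ₂ cos Δλ, the central angle is δ ≈ 1.256 rad (71.9°).
Interpolate at f = 0.37 with slerp weights a = sin((1−f)δ)/sin δ ≈ 0.748, b = sin(fδ)/sin δ ≈ 0.471.
p = a·p₁ + b·p₂ ≈ (0.479, -0.524, -0.704); φ = arcsin(p_z) ≈ -44.75°, λ = atan2(p_y, p_x) ≈ -47.60°.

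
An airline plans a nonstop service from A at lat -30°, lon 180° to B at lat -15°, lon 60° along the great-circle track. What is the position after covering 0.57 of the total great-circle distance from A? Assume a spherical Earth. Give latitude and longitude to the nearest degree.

The haversine formula gives a central angle δ ≈ 1.864 rad (106.8°) between the endpoints.
Interpolate at f = 0.57 with slerp weights a = sin((1−f)δ)/sin δ ≈ 0.750, b = sin(fδ)/sin δ ≈ 0.912.
p = a·p₁ + b·p₂ ≈ (-0.209, 0.763, -0.611); φ = arcsin(p_z) ≈ -37.69°, λ = atan2(p_y, p_x) ≈ 105.33°.

≈ lat -38°, lon 105°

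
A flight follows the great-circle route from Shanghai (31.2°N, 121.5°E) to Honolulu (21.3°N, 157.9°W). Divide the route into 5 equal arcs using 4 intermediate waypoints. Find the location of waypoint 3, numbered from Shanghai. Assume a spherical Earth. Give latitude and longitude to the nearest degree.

Convert each endpoint to a unit vector on the sphere (x = cos φ cos λ, y = cos φ sin λ, z = sin φ).
The central angle between the endpoints is δ = arccos(p₁·p₂) ≈ 1.247 rad (71.4°).
Interpolate at f = 3/5 with slerp weights a = sin((1−f)δ)/sin δ ≈ 0.505, b = sin(fδ)/sin δ ≈ 0.718.
p = a·p₁ + b·p₂ ≈ (-0.845, 0.116, 0.522); φ = arcsin(p_z) ≈ 31.47°, λ = atan2(p_y, p_x) ≈ 172.15°.

≈ (31°N, 172°E)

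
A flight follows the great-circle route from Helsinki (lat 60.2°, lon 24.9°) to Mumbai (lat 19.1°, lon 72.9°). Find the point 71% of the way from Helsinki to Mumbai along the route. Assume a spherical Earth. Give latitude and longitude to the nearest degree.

≈ lat 33°, lon 65°

Write both endpoints as unit vectors p₁, p₂ with components (cos φ cos λ, cos φ sin λ, sin φ).
The central angle between the endpoints is δ = arccos(p₁·p₂) ≈ 0.930 rad (53.3°).
Interpolate at f = 0.71 with slerp weights a = sin((1−f)δ)/sin δ ≈ 0.332, b = sin(fδ)/sin δ ≈ 0.765.
p = a·p₁ + b·p₂ ≈ (0.362, 0.761, 0.539); φ = arcsin(p_z) ≈ 32.60°, λ = atan2(p_y, p_x) ≈ 64.52°.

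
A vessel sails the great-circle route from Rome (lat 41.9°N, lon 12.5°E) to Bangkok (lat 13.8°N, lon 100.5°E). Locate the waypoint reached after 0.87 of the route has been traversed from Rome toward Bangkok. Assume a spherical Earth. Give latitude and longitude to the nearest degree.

Convert each endpoint to a unit vector on the sphere (x = cos φ cos λ, y = cos φ sin λ, z = sin φ).
The central angle between the endpoints is δ = arccos(p₁·p₂) ≈ 1.385 rad (79.4°).
Interpolate at f = 0.87 with slerp weights a = sin((1−f)δ)/sin δ ≈ 0.182, b = sin(fδ)/sin δ ≈ 0.950.
p = a·p₁ + b·p₂ ≈ (-0.036, 0.937, 0.348); φ = arcsin(p_z) ≈ 20.39°, λ = atan2(p_y, p_x) ≈ 92.19°.

≈ lat 20°N, lon 92°E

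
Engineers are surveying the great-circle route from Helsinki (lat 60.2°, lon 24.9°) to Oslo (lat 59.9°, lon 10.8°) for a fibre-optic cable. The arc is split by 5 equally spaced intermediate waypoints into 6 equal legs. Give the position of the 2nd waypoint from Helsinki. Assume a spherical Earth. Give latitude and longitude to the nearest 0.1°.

≈ lat 60.3°, lon 20.2°

The haversine formula gives a central angle δ ≈ 0.123 rad (7.0°) between the endpoints.
Interpolate at f = 2/6 with slerp weights a = sin((1−f)δ)/sin δ ≈ 0.668, b = sin(fδ)/sin δ ≈ 0.334.
p = a·p₁ + b·p₂ ≈ (0.466, 0.171, 0.868); φ = arcsin(p_z) ≈ 60.27°, λ = atan2(p_y, p_x) ≈ 20.18°.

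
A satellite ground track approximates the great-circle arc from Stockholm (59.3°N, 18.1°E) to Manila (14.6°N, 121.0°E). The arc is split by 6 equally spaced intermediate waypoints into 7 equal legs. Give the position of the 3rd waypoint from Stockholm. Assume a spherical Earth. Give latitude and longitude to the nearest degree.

≈ 52°N, 84°E

Write both endpoints as unit vectors p₁, p₂ with components (cos φ cos λ, cos φ sin λ, sin φ).
The central angle between the endpoints is δ = arccos(p₁·p₂) ≈ 1.464 rad (83.9°).
Interpolate at f = 3/7 with slerp weights a = sin((1−f)δ)/sin δ ≈ 0.747, b = sin(fδ)/sin δ ≈ 0.590.
p = a·p₁ + b·p₂ ≈ (0.068, 0.608, 0.791); φ = arcsin(p_z) ≈ 52.26°, λ = atan2(p_y, p_x) ≈ 83.62°.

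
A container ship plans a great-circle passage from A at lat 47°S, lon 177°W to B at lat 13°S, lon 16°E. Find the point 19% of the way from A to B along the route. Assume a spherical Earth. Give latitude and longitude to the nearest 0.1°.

≈ lat 68.3°S, lon 168.0°E

From cos δ = sin φ₁ sin φ₂ + cos φ₁ cos φ₂ cos Δλ, the central angle is δ ≈ 2.075 rad (118.9°).
Interpolate at f = 0.19 with slerp weights a = sin((1−f)δ)/sin δ ≈ 1.135, b = sin(fδ)/sin δ ≈ 0.439.
p = a·p₁ + b·p₂ ≈ (-0.362, 0.077, -0.929); φ = arcsin(p_z) ≈ -68.26°, λ = atan2(p_y, p_x) ≈ 167.96°.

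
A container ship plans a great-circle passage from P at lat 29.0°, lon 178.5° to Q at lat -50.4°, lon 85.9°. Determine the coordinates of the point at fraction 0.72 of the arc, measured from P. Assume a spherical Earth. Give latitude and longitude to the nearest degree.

Write both endpoints as unit vectors p₁, p₂ with components (cos φ cos λ, cos φ sin λ, sin φ).
The central angle between the endpoints is δ = arccos(p₁·p₂) ≈ 1.981 rad (113.5°).
Interpolate at f = 0.72 with slerp weights a = sin((1−f)δ)/sin δ ≈ 0.574, b = sin(fδ)/sin δ ≈ 1.079.
p = a·p₁ + b·p₂ ≈ (-0.453, 0.699, -0.553); φ = arcsin(p_z) ≈ -33.58°, λ = atan2(p_y, p_x) ≈ 122.94°.

≈ lat -34°, lon 123°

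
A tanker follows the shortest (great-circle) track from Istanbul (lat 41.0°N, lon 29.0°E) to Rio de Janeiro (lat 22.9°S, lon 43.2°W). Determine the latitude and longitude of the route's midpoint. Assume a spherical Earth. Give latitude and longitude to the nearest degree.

Write both endpoints as unit vectors p₁, p₂ with components (cos φ cos λ, cos φ sin λ, sin φ).
The central angle between the endpoints is δ = arccos(p₁·p₂) ≈ 1.614 rad (92.5°).
Interpolate at f = 1/2 with slerp weights a = sin((1−f)δ)/sin δ ≈ 0.723, b = sin(fδ)/sin δ ≈ 0.723.
p = a·p₁ + b·p₂ ≈ (0.962, -0.191, 0.193); φ = arcsin(p_z) ≈ 11.12°, λ = atan2(p_y, p_x) ≈ -11.24°.

≈ lat 11°N, lon 11°W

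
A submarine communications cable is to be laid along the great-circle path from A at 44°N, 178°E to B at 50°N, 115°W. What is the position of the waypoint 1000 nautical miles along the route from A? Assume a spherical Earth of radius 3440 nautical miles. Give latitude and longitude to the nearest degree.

Convert each endpoint to a unit vector on the sphere (x = cos φ cos λ, y = cos φ sin λ, z = sin φ).
The central angle between the endpoints is δ = arccos(p₁·p₂) ≈ 0.777 rad (44.5°). The total great-circle distance is δ·R ≈ 0.777 × 3440 ≈ 2674 nmi, so the target fraction is f = 1000/2674 ≈ 0.374.
Interpolate at f ≈ 0.374 with slerp weights a = sin((1−f)δ)/sin δ ≈ 0.667, b = sin(fδ)/sin δ ≈ 0.409.
p = a·p₁ + b·p₂ ≈ (-0.590, -0.221, 0.776); φ = arcsin(p_z) ≈ 50.92°, λ = atan2(p_y, p_x) ≈ -159.45°.

≈ 51°N, 159°W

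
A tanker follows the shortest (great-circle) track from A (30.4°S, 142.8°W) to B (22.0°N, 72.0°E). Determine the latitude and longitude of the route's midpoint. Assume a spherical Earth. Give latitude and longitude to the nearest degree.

Write both endpoints as unit vectors p₁, p₂ with components (cos φ cos λ, cos φ sin λ, sin φ).
The central angle between the endpoints is δ = arccos(p₁·p₂) ≈ 2.580 rad (147.8°).
Interpolate at f = 1/2 with slerp weights a = sin((1−f)δ)/sin δ ≈ 1.803, b = sin(fδ)/sin δ ≈ 1.803.
p = a·p₁ + b·p₂ ≈ (-0.722, 0.650, -0.237); φ = arcsin(p_z) ≈ -13.71°, λ = atan2(p_y, p_x) ≈ 138.02°.

≈ (14°S, 138°E)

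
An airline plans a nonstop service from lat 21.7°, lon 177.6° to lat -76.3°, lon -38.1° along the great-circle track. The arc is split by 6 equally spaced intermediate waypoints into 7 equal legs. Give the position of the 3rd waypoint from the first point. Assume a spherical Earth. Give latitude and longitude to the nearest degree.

≈ lat -30°, lon -174°

Write both endpoints as unit vectors p₁, p₂ with components (cos φ cos λ, cos φ sin λ, sin φ).
The central angle between the endpoints is δ = arccos(p₁·p₂) ≈ 2.139 rad (122.5°).
Interpolate at f = 3/7 with slerp weights a = sin((1−f)δ)/sin δ ≈ 1.115, b = sin(fδ)/sin δ ≈ 0.941.
p = a·p₁ + b·p₂ ≈ (-0.860, -0.094, -0.502); φ = arcsin(p_z) ≈ -30.16°, λ = atan2(p_y, p_x) ≈ -173.75°.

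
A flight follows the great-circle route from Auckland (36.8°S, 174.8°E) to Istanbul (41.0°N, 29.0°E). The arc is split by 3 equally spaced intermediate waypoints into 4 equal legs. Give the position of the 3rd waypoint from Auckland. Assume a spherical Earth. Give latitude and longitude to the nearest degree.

Write both endpoints as unit vectors p₁, p₂ with components (cos φ cos λ, cos φ sin λ, sin φ).
The central angle between the endpoints is δ = arccos(p₁·p₂) ≈ 2.674 rad (153.2°).
Interpolate at f = 3/4 with slerp weights a = sin((1−f)δ)/sin δ ≈ 1.376, b = sin(fδ)/sin δ ≈ 2.013.
p = a·p₁ + b·p₂ ≈ (0.232, 0.837, 0.497); φ = arcsin(p_z) ≈ 29.77°, λ = atan2(p_y, p_x) ≈ 74.53°.

≈ 30°N, 75°E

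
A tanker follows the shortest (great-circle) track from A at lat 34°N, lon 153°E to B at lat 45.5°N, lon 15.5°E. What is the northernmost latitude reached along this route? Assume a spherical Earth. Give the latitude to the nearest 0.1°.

≈ 66.9°N

The great circle lies in the plane with unit normal n̂ = (p₁ × p₂)/|p₁ × p₂|.
Here n̂_z ≈ -0.393; the vertex latitude is φ_max = arccos|n̂_z| ≈ 66.9°.
Check via Clairaut: cos φ_max = |cos φ₁| · sin C = cos(34.0°)·sin(28.3°) ≈ 0.393, again giving ≈ 66.9°.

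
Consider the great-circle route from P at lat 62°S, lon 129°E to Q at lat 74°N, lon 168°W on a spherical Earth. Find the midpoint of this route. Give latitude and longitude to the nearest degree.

≈ lat 7°N, lon 151°E

Write both endpoints as unit vectors p₁, p₂ with components (cos φ cos λ, cos φ sin λ, sin φ).
The central angle between the endpoints is δ = arccos(p₁·p₂) ≈ 2.482 rad (142.2°).
Interpolate at f = 1/2 with slerp weights a = sin((1−f)δ)/sin δ ≈ 1.543, b = sin(fδ)/sin δ ≈ 1.543.
p = a·p₁ + b·p₂ ≈ (-0.872, 0.475, 0.121); φ = arcsin(p_z) ≈ 6.94°, λ = atan2(p_y, p_x) ≈ 151.44°.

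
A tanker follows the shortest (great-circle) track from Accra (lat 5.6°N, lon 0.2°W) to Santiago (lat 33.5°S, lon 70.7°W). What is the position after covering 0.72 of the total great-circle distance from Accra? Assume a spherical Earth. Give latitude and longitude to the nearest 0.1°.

Write both endpoints as unit vectors p₁, p₂ with components (cos φ cos λ, cos φ sin λ, sin φ).
The central angle between the endpoints is δ = arccos(p₁·p₂) ≈ 1.346 rad (77.1°).
Interpolate at f = 0.72 with slerp weights a = sin((1−f)δ)/sin δ ≈ 0.377, b = sin(fδ)/sin δ ≈ 0.846.
p = a·p₁ + b·p₂ ≈ (0.609, -0.667, -0.430); φ = arcsin(p_z) ≈ -25.46°, λ = atan2(p_y, p_x) ≈ -47.61°.

≈ lat 25.5°S, lon 47.6°W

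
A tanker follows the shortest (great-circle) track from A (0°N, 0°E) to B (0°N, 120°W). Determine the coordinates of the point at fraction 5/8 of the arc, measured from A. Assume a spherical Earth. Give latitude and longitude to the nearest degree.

≈ (0°N, 75°W)

Convert each endpoint to a unit vector on the sphere (x = cos φ cos λ, y = cos φ sin λ, z = sin φ).
The central angle between the endpoints is δ = arccos(p₁·p₂) ≈ 2.094 rad (120.0°).
Interpolate at f = 5/8 with slerp weights a = sin((1−f)δ)/sin δ ≈ 0.816, b = sin(fδ)/sin δ ≈ 1.115.
p = a·p₁ + b·p₂ ≈ (0.259, -0.966, 0.000); φ = arcsin(p_z) ≈ 0.00°, λ = atan2(p_y, p_x) ≈ -75.00°.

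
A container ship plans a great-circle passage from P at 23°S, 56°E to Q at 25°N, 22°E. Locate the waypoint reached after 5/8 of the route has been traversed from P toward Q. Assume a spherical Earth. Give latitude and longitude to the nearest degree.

≈ 7°N, 35°E

Write both endpoints as unit vectors p₁, p₂ with components (cos φ cos λ, cos φ sin λ, sin φ).
The central angle between the endpoints is δ = arccos(p₁·p₂) ≈ 1.016 rad (58.2°).
Interpolate at f = 5/8 with slerp weights a = sin((1−f)δ)/sin δ ≈ 0.438, b = sin(fδ)/sin δ ≈ 0.698.
p = a·p₁ + b·p₂ ≈ (0.812, 0.571, 0.124); φ = arcsin(p_z) ≈ 7.12°, λ = atan2(p_y, p_x) ≈ 35.12°.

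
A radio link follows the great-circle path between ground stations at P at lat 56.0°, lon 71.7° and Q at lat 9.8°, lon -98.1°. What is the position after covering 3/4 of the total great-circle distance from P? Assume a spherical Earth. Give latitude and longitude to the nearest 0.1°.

≈ lat 38.0°, lon -94.4°

Convert each endpoint to a unit vector on the sphere (x = cos φ cos λ, y = cos φ sin λ, z = sin φ).
The central angle between the endpoints is δ = arccos(p₁·p₂) ≈ 1.984 rad (113.7°).
Interpolate at f = 3/4 with slerp weights a = sin((1−f)δ)/sin δ ≈ 0.519, b = sin(fδ)/sin δ ≈ 1.088.
p = a·p₁ + b·p₂ ≈ (-0.060, -0.786, 0.616); φ = arcsin(p_z) ≈ 38.01°, λ = atan2(p_y, p_x) ≈ -94.36°.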